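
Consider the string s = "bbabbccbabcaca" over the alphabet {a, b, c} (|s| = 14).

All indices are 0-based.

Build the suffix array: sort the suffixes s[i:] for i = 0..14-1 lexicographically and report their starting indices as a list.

[13, 2, 8, 11, 1, 7, 0, 3, 9, 4, 12, 10, 6, 5]

rank→(start, suffix):
  0 → (13, 'a')
  1 → (2, 'abbccbabcaca')
  2 → (8, 'abcaca')
  3 → (11, 'aca')
  4 → (1, 'babbccbabcaca')
  5 → (7, 'babcaca')
  6 → (0, 'bbabbccbabcaca')
  7 → (3, 'bbccbabcaca')
  8 → (9, 'bcaca')
  9 → (4, 'bccbabcaca')
  10 → (12, 'ca')
  11 → (10, 'caca')
  12 → (6, 'cbabcaca')
  13 → (5, 'ccbabcaca')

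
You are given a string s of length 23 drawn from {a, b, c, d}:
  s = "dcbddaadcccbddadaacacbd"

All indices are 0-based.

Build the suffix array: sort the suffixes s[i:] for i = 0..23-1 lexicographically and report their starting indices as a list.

sorted suffixes:
  #0 SA[0]=16  'aacacbd'
  #1 SA[1]=5  'aadcccbddadaacacbd'
  #2 SA[2]=17  'acacbd'
  #3 SA[3]=19  'acbd'
  #4 SA[4]=14  'adaacacbd'
  #5 SA[5]=6  'adcccbddadaacacbd'
  #6 SA[6]=21  'bd'
  #7 SA[7]=2  'bddaadcccbddadaacacbd'
  #8 SA[8]=11  'bddadaacacbd'
  #9 SA[9]=18  'cacbd'
  #10 SA[10]=20  'cbd'
  #11 SA[11]=1  'cbddaadcccbddadaacacbd'
  #12 SA[12]=10  'cbddadaacacbd'
  #13 SA[13]=9  'ccbddadaacacbd'
  #14 SA[14]=8  'cccbddadaacacbd'
  #15 SA[15]=22  'd'
  #16 SA[16]=15  'daacacbd'
  #17 SA[17]=4  'daadcccbddadaacacbd'
  #18 SA[18]=13  'dadaacacbd'
  #19 SA[19]=0  'dcbddaadcccbddadaacacbd'
  #20 SA[20]=7  'dcccbddadaacacbd'
  #21 SA[21]=3  'ddaadcccbddadaacacbd'
  #22 SA[22]=12  'ddadaacacbd'

[16, 5, 17, 19, 14, 6, 21, 2, 11, 18, 20, 1, 10, 9, 8, 22, 15, 4, 13, 0, 7, 3, 12]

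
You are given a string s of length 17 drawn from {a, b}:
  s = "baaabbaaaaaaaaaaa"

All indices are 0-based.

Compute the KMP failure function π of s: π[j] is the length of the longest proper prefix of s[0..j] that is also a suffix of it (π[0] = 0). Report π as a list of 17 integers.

π[0] = 0
j=1 s[j]='a': π[1]=0 (border '')
j=2 s[j]='a': π[2]=0 (border '')
j=3 s[j]='a': π[3]=0 (border '')
j=4 s[j]='b': π[4]=1 (border 'b')
j=5 s[j]='b': k: 1→0; π[5]=1 (border 'b')
j=6 s[j]='a': π[6]=2 (border 'ba')
j=7 s[j]='a': π[7]=3 (border 'baa')
j=8 s[j]='a': π[8]=4 (border 'baaa')
j=9 s[j]='a': k: 4→0; π[9]=0 (border '')
j=10 s[j]='a': π[10]=0 (border '')
j=11 s[j]='a': π[11]=0 (border '')
j=12 s[j]='a': π[12]=0 (border '')
j=13 s[j]='a': π[13]=0 (border '')
j=14 s[j]='a': π[14]=0 (border '')
j=15 s[j]='a': π[15]=0 (border '')
j=16 s[j]='a': π[16]=0 (border '')

[0, 0, 0, 0, 1, 1, 2, 3, 4, 0, 0, 0, 0, 0, 0, 0, 0]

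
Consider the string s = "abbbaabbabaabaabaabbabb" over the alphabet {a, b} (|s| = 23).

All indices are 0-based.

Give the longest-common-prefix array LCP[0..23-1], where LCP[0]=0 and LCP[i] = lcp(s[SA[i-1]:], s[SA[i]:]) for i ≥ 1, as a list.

[0, 6, 3, 6, 1, 8, 5, 2, 3, 5, 3, 0, 1, 7, 4, 7, 2, 3, 1, 2, 3, 4, 2]

rank | idx | suffix
   0 |  10 | aabaabaabbabb
   1 |  13 | aabaabbabb
   2 |   4 | aabbabaabaabaabbabb
   3 |  16 | aabbabb
   4 |   8 | abaabaabaabbabb
   5 |  11 | abaabaabbabb
   6 |  14 | abaabbabb
   7 |  20 | abb
   8 |   5 | abbabaabaabaabbabb
   9 |  17 | abbabb
  10 |   0 | abbbaabbabaabaabaabbabb
  11 |  22 | b
  12 |   9 | baabaabaabbabb
  13 |  12 | baabaabbabb
  14 |   3 | baabbabaabaabaabbabb
  15 |  15 | baabbabb
  16 |   7 | babaabaabaabbabb
  17 |  19 | babb
  18 |  21 | bb
  19 |   2 | bbaabbabaabaabaabbabb
  20 |   6 | bbabaabaabaabbabb
  21 |  18 | bbabb
  22 |   1 | bbbaabbabaabaabaabbabb

SA = [10, 13, 4, 16, 8, 11, 14, 20, 5, 17, 0, 22, 9, 12, 3, 15, 7, 19, 21, 2, 6, 18, 1]
[i] adj suffixes → lcp
  [1] 10/13 → 6 ('aabaab')
  [2] 13/4 → 3 ('aab')
  [3] 4/16 → 6 ('aabbab')
  [4] 16/8 → 1 ('a')
  [5] 8/11 → 8 ('abaabaab')
  [6] 11/14 → 5 ('abaab')
  [7] 14/20 → 2 ('ab')
  [8] 20/5 → 3 ('abb')
  [9] 5/17 → 5 ('abbab')
  [10] 17/0 → 3 ('abb')
  [11] 0/22 → 0 ('')
  [12] 22/9 → 1 ('b')
  [13] 9/12 → 7 ('baabaab')
  [14] 12/3 → 4 ('baab')
  [15] 3/15 → 7 ('baabbab')
  [16] 15/7 → 2 ('ba')
  [17] 7/19 → 3 ('bab')
  [18] 19/21 → 1 ('b')
  [19] 21/2 → 2 ('bb')
  [20] 2/6 → 3 ('bba')
  [21] 6/18 → 4 ('bbab')
  [22] 18/1 → 2 ('bb')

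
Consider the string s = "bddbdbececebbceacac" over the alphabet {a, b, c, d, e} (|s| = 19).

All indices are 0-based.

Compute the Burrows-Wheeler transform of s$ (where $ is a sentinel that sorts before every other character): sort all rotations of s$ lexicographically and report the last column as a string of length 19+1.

cceebd$daabeedbbcccb

rank  rotation              last
    0  $bddbdbececebbceacac  c
    1  ac$bddbdbececebbceac  c
    2  acac$bddbdbececebbce  e
    3  bbceacac$bddbdbecece  e
    4  bceacac$bddbdbececeb  b
    5  bdbececebbceacac$bdd  d
    6  bddbdbececebbceacac$  $
    7  bececebbceacac$bddbd  d
    8  c$bddbdbececebbceaca  a
    9  cac$bddbdbececebbcea  a
   10  ceacac$bddbdbececebb  b
   11  cebbceacac$bddbdbece  e
   12  cecebbceacac$bddbdbe  e
   13  dbdbececebbceacac$bd  d
   14  dbececebbceacac$bddb  b
   15  ddbdbececebbceacac$b  b
   16  eacac$bddbdbececebbc  c
   17  ebbceacac$bddbdbecec  c
   18  ecebbceacac$bddbdbec  c
   19  ececebbceacac$bddbdb  b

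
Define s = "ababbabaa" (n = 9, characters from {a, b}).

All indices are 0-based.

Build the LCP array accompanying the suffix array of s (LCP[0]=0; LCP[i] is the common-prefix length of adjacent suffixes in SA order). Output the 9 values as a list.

[0, 1, 1, 3, 2, 0, 2, 3, 1]

sorted suffixes:
  #0 SA[0]=8  'a'
  #1 SA[1]=7  'aa'
  #2 SA[2]=5  'abaa'
  #3 SA[3]=0  'ababbabaa'
  #4 SA[4]=2  'abbabaa'
  #5 SA[5]=6  'baa'
  #6 SA[6]=4  'babaa'
  #7 SA[7]=1  'babbabaa'
  #8 SA[8]=3  'bbabaa'

SA = [8, 7, 5, 0, 2, 6, 4, 1, 3]
rank  pair      lcp
   1  s[8:],s[7:]  1  'a'
   2  s[7:],s[5:]  1  'a'
   3  s[5:],s[0:]  3  'aba'
   4  s[0:],s[2:]  2  'ab'
   5  s[2:],s[6:]  0  ''
   6  s[6:],s[4:]  2  'ba'
   7  s[4:],s[1:]  3  'bab'
   8  s[1:],s[3:]  1  'b'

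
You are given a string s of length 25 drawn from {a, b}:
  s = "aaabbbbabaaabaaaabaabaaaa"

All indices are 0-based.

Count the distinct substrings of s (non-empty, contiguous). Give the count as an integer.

rank | idx | suffix
   0 |  24 | a
   1 |  23 | aa
   2 |  22 | aaa
   3 |  21 | aaaa
   4 |  13 | aaaabaabaaaa
   5 |   9 | aaabaaaabaabaaaa
   6 |  14 | aaabaabaaaa
   7 |   0 | aaabbbbabaaabaaaabaabaaaa
   8 |  18 | aabaaaa
   9 |  10 | aabaaaabaabaaaa
  10 |  15 | aabaabaaaa
  11 |   1 | aabbbbabaaabaaaabaabaaaa
  12 |  19 | abaaaa
  13 |  11 | abaaaabaabaaaa
  14 |   7 | abaaabaaaabaabaaaa
  15 |  16 | abaabaaaa
  16 |   2 | abbbbabaaabaaaabaabaaaa
  17 |  20 | baaaa
  18 |  12 | baaaabaabaaaa
  19 |   8 | baaabaaaabaabaaaa
  20 |  17 | baabaaaa
  21 |   6 | babaaabaaaabaabaaaa
  22 |   5 | bbabaaabaaaabaabaaaa
  23 |   4 | bbbabaaabaaaabaabaaaa
  24 |   3 | bbbbabaaabaaaabaabaaaa

SA = [24, 23, 22, 21, 13, 9, 14, 0, 18, 10, 15, 1, 19, 11, 7, 16, 2, 20, 12, 8, 17, 6, 5, 4, 3]
rank  pair      lcp
   1  s[24:],s[23:]  1  'a'
   2  s[23:],s[22:]  2  'aa'
   3  s[22:],s[21:]  3  'aaa'
   4  s[21:],s[13:]  4  'aaaa'
   5  s[13:],s[9:]  3  'aaa'
   6  s[9:],s[14:]  6  'aaabaa'
   7  s[14:],s[0:]  4  'aaab'
   8  s[0:],s[18:]  2  'aa'
   9  s[18:],s[10:]  7  'aabaaaa'
  10  s[10:],s[15:]  5  'aabaa'
  11  s[15:],s[1:]  3  'aab'
  12  s[1:],s[19:]  1  'a'
  13  s[19:],s[11:]  6  'abaaaa'
  14  s[11:],s[7:]  5  'abaaa'
  15  s[7:],s[16:]  4  'abaa'
  16  s[16:],s[2:]  2  'ab'
  17  s[2:],s[20:]  0  ''
  18  s[20:],s[12:]  5  'baaaa'
  19  s[12:],s[8:]  4  'baaa'
  20  s[8:],s[17:]  3  'baa'
  21  s[17:],s[6:]  2  'ba'
  22  s[6:],s[5:]  1  'b'
  23  s[5:],s[4:]  2  'bb'
  24  s[4:],s[3:]  3  'bbb'

n(n+1)/2 = 25·26/2 = 325
Σ LCP = 0 + 1 + 2 + 3 + 4 + 3 + 6 + 4 + 2 + 7 + 5 + 3 + 1 + 6 + 5 + 4 + 2 + 0 + 5 + 4 + 3 + 2 + 1 + 2 + 3 = 78
distinct = 325 − 78 = 247

247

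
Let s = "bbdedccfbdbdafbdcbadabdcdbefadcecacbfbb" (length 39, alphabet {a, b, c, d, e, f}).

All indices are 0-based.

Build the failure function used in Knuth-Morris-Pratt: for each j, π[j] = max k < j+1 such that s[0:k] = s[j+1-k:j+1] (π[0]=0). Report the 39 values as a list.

π[0] = 0
j=1 s[j]='b': π[1]=1 (border 'b')
j=2 s[j]='d': k: 1→0; π[2]=0 (border '')
j=3 s[j]='e': π[3]=0 (border '')
j=4 s[j]='d': π[4]=0 (border '')
j=5 s[j]='c': π[5]=0 (border '')
j=6 s[j]='c': π[6]=0 (border '')
j=7 s[j]='f': π[7]=0 (border '')
j=8 s[j]='b': π[8]=1 (border 'b')
j=9 s[j]='d': k: 1→0; π[9]=0 (border '')
j=10 s[j]='b': π[10]=1 (border 'b')
j=11 s[j]='d': k: 1→0; π[11]=0 (border '')
j=12 s[j]='a': π[12]=0 (border '')
j=13 s[j]='f': π[13]=0 (border '')
j=14 s[j]='b': π[14]=1 (border 'b')
j=15 s[j]='d': k: 1→0; π[15]=0 (border '')
j=16 s[j]='c': π[16]=0 (border '')
j=17 s[j]='b': π[17]=1 (border 'b')
j=18 s[j]='a': k: 1→0; π[18]=0 (border '')
j=19 s[j]='d': π[19]=0 (border '')
j=20 s[j]='a': π[20]=0 (border '')
j=21 s[j]='b': π[21]=1 (border 'b')
j=22 s[j]='d': k: 1→0; π[22]=0 (border '')
j=23 s[j]='c': π[23]=0 (border '')
j=24 s[j]='d': π[24]=0 (border '')
j=25 s[j]='b': π[25]=1 (border 'b')
j=26 s[j]='e': k: 1→0; π[26]=0 (border '')
j=27 s[j]='f': π[27]=0 (border '')
j=28 s[j]='a': π[28]=0 (border '')
j=29 s[j]='d': π[29]=0 (border '')
j=30 s[j]='c': π[30]=0 (border '')
j=31 s[j]='e': π[31]=0 (border '')
j=32 s[j]='c': π[32]=0 (border '')
j=33 s[j]='a': π[33]=0 (border '')
j=34 s[j]='c': π[34]=0 (border '')
j=35 s[j]='b': π[35]=1 (border 'b')
j=36 s[j]='f': k: 1→0; π[36]=0 (border '')
j=37 s[j]='b': π[37]=1 (border 'b')
j=38 s[j]='b': π[38]=2 (border 'bb')

[0, 1, 0, 0, 0, 0, 0, 0, 1, 0, 1, 0, 0, 0, 1, 0, 0, 1, 0, 0, 0, 1, 0, 0, 0, 1, 0, 0, 0, 0, 0, 0, 0, 0, 0, 1, 0, 1, 2]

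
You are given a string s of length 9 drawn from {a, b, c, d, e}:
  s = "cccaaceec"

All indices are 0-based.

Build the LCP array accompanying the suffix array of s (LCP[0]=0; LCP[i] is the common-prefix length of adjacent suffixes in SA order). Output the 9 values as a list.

rank | idx | suffix
   0 |   3 | aaceec
   1 |   4 | aceec
   2 |   8 | c
   3 |   2 | caaceec
   4 |   1 | ccaaceec
   5 |   0 | cccaaceec
   6 |   5 | ceec
   7 |   7 | ec
   8 |   6 | eec

SA = [3, 4, 8, 2, 1, 0, 5, 7, 6]
rank  pair      lcp
   1  s[3:],s[4:]  1  'a'
   2  s[4:],s[8:]  0  ''
   3  s[8:],s[2:]  1  'c'
   4  s[2:],s[1:]  1  'c'
   5  s[1:],s[0:]  2  'cc'
   6  s[0:],s[5:]  1  'c'
   7  s[5:],s[7:]  0  ''
   8  s[7:],s[6:]  1  'e'

[0, 1, 0, 1, 1, 2, 1, 0, 1]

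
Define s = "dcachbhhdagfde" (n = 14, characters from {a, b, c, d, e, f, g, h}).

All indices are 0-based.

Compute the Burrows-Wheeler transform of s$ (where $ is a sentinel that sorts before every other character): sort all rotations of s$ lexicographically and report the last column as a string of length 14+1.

ecdhdah$fdgachb

rank  rotation         last
    0  $dcachbhhdagfde  e
    1  achbhhdagfde$dc  c
    2  agfde$dcachbhhd  d
    3  bhhdagfde$dcach  h
    4  cachbhhdagfde$d  d
    5  chbhhdagfde$dca  a
    6  dagfde$dcachbhh  h
    7  dcachbhhdagfde$  $
    8  de$dcachbhhdagf  f
    9  e$dcachbhhdagfd  d
   10  fde$dcachbhhdag  g
   11  gfde$dcachbhhda  a
   12  hbhhdagfde$dcac  c
   13  hdagfde$dcachbh  h
   14  hhdagfde$dcachb  b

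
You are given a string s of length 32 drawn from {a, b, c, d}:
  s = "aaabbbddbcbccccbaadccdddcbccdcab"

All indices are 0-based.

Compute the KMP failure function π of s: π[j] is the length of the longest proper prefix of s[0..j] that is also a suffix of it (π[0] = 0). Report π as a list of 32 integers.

[0, 1, 2, 0, 0, 0, 0, 0, 0, 0, 0, 0, 0, 0, 0, 0, 1, 2, 0, 0, 0, 0, 0, 0, 0, 0, 0, 0, 0, 0, 1, 0]

π[0] = 0
j=1 s[j]='a': π[1]=1 (border 'a')
j=2 s[j]='a': π[2]=2 (border 'aa')
j=3 s[j]='b': k: 2→1→0; π[3]=0 (border '')
j=4 s[j]='b': π[4]=0 (border '')
j=5 s[j]='b': π[5]=0 (border '')
j=6 s[j]='d': π[6]=0 (border '')
j=7 s[j]='d': π[7]=0 (border '')
j=8 s[j]='b': π[8]=0 (border '')
j=9 s[j]='c': π[9]=0 (border '')
j=10 s[j]='b': π[10]=0 (border '')
j=11 s[j]='c': π[11]=0 (border '')
j=12 s[j]='c': π[12]=0 (border '')
j=13 s[j]='c': π[13]=0 (border '')
j=14 s[j]='c': π[14]=0 (border '')
j=15 s[j]='b': π[15]=0 (border '')
j=16 s[j]='a': π[16]=1 (border 'a')
j=17 s[j]='a': π[17]=2 (border 'aa')
j=18 s[j]='d': k: 2→1→0; π[18]=0 (border '')
j=19 s[j]='c': π[19]=0 (border '')
j=20 s[j]='c': π[20]=0 (border '')
j=21 s[j]='d': π[21]=0 (border '')
j=22 s[j]='d': π[22]=0 (border '')
j=23 s[j]='d': π[23]=0 (border '')
j=24 s[j]='c': π[24]=0 (border '')
j=25 s[j]='b': π[25]=0 (border '')
j=26 s[j]='c': π[26]=0 (border '')
j=27 s[j]='c': π[27]=0 (border '')
j=28 s[j]='d': π[28]=0 (border '')
j=29 s[j]='c': π[29]=0 (border '')
j=30 s[j]='a': π[30]=1 (border 'a')
j=31 s[j]='b': k: 1→0; π[31]=0 (border '')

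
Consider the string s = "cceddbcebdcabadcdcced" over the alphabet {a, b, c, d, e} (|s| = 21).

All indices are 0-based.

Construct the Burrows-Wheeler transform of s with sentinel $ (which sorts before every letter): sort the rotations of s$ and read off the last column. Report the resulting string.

rank  rotation                last
    0  $cceddbcebdcabadcdcced  d
    1  abadcdcced$cceddbcebdc  c
    2  adcdcced$cceddbcebdcab  b
    3  badcdcced$cceddbcebdca  a
    4  bcebdcabadcdcced$ccedd  d
    5  bdcabadcdcced$cceddbce  e
    6  cabadcdcced$cceddbcebd  d
    7  cced$cceddbcebdcabadcd  d
    8  cceddbcebdcabadcdcced$  $
    9  cdcced$cceddbcebdcabad  d
   10  cebdcabadcdcced$cceddb  b
   11  ced$cceddbcebdcabadcdc  c
   12  ceddbcebdcabadcdcced$c  c
   13  d$cceddbcebdcabadcdcce  e
   14  dbcebdcabadcdcced$cced  d
   15  dcabadcdcced$cceddbceb  b
   16  dcced$cceddbcebdcabadc  c
   17  dcdcced$cceddbcebdcaba  a
   18  ddbcebdcabadcdcced$cce  e
   19  ebdcabadcdcced$cceddbc  c
   20  ed$cceddbcebdcabadcdcc  c
   21  eddbcebdcabadcdcced$cc  c

dcbadedd$dbccedbcaeccc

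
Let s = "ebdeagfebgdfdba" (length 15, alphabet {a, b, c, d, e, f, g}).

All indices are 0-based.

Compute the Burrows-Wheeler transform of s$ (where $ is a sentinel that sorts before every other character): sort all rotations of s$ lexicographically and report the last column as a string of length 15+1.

abedeefbgd$fdgba

rank  rotation          last
    0  $ebdeagfebgdfdba  a
    1  a$ebdeagfebgdfdb  b
    2  agfebgdfdba$ebde  e
    3  ba$ebdeagfebgdfd  d
    4  bdeagfebgdfdba$e  e
    5  bgdfdba$ebdeagfe  e
    6  dba$ebdeagfebgdf  f
    7  deagfebgdfdba$eb  b
    8  dfdba$ebdeagfebg  g
    9  eagfebgdfdba$ebd  d
   10  ebdeagfebgdfdba$  $
   11  ebgdfdba$ebdeagf  f
   12  fdba$ebdeagfebgd  d
   13  febgdfdba$ebdeag  g
   14  gdfdba$ebdeagfeb  b
   15  gfebgdfdba$ebdea  a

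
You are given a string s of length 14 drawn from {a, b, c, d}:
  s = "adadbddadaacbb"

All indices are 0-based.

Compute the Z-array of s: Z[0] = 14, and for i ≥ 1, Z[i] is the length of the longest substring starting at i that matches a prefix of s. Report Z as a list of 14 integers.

[14, 0, 2, 0, 0, 0, 0, 3, 0, 1, 1, 0, 0, 0]

Z[0]=14
i=1: fresh scan; Z[1]=0
i=2: fresh scan; Z[2]=2 grow→box=[2,4)
i=3: min(r-i=1, Z[1]=0)=0; Z[3]=0
i=4: fresh scan; Z[4]=0
i=5: fresh scan; Z[5]=0
i=6: fresh scan; Z[6]=0
i=7: fresh scan; Z[7]=3 grow→box=[7,10)
i=8: min(r-i=2, Z[1]=0)=0; Z[8]=0
i=9: min(r-i=1, Z[2]=2)=1; Z[9]=1
i=10: fresh scan; Z[10]=1 grow→box=[10,11)
i=11: fresh scan; Z[11]=0
i=12: fresh scan; Z[12]=0
i=13: fresh scan; Z[13]=0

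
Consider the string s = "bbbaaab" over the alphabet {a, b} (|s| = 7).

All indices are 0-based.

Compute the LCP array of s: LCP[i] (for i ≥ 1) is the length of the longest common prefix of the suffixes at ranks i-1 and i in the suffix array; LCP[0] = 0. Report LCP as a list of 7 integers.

rank | idx | suffix
   0 |   3 | aaab
   1 |   4 | aab
   2 |   5 | ab
   3 |   6 | b
   4 |   2 | baaab
   5 |   1 | bbaaab
   6 |   0 | bbbaaab

SA = [3, 4, 5, 6, 2, 1, 0]
i: (SA[i-1],SA[i]) lcp shared
  1: (3,4) 2 'aa'
  2: (4,5) 1 'a'
  3: (5,6) 0 ''
  4: (6,2) 1 'b'
  5: (2,1) 1 'b'
  6: (1,0) 2 'bb'

[0, 2, 1, 0, 1, 1, 2]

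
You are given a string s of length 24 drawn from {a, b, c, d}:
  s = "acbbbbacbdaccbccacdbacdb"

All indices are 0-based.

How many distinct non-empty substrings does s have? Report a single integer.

rank→(start, suffix):
  0 → (0, 'acbbbbacbdaccbccacdbacdb')
  1 → (6, 'acbdaccbccacdbacdb')
  2 → (10, 'accbccacdbacdb')
  3 → (20, 'acdb')
  4 → (16, 'acdbacdb')
  5 → (23, 'b')
  6 → (5, 'bacbdaccbccacdbacdb')
  7 → (19, 'bacdb')
  8 → (4, 'bbacbdaccbccacdbacdb')
  9 → (3, 'bbbacbdaccbccacdbacdb')
  10 → (2, 'bbbbacbdaccbccacdbacdb')
  11 → (13, 'bccacdbacdb')
  12 → (8, 'bdaccbccacdbacdb')
  13 → (15, 'cacdbacdb')
  14 → (1, 'cbbbbacbdaccbccacdbacdb')
  15 → (12, 'cbccacdbacdb')
  16 → (7, 'cbdaccbccacdbacdb')
  17 → (14, 'ccacdbacdb')
  18 → (11, 'ccbccacdbacdb')
  19 → (21, 'cdb')
  20 → (17, 'cdbacdb')
  21 → (9, 'daccbccacdbacdb')
  22 → (22, 'db')
  23 → (18, 'dbacdb')

SA = [0, 6, 10, 20, 16, 23, 5, 19, 4, 3, 2, 13, 8, 15, 1, 12, 7, 14, 11, 21, 17, 9, 22, 18]
[i] adj suffixes → lcp
  [1] 0/6 → 3 ('acb')
  [2] 6/10 → 2 ('ac')
  [3] 10/20 → 2 ('ac')
  [4] 20/16 → 4 ('acdb')
  [5] 16/23 → 0 ('')
  [6] 23/5 → 1 ('b')
  [7] 5/19 → 3 ('bac')
  [8] 19/4 → 1 ('b')
  [9] 4/3 → 2 ('bb')
  [10] 3/2 → 3 ('bbb')
  [11] 2/13 → 1 ('b')
  [12] 13/8 → 1 ('b')
  [13] 8/15 → 0 ('')
  [14] 15/1 → 1 ('c')
  [15] 1/12 → 2 ('cb')
  [16] 12/7 → 2 ('cb')
  [17] 7/14 → 1 ('c')
  [18] 14/11 → 2 ('cc')
  [19] 11/21 → 1 ('c')
  [20] 21/17 → 3 ('cdb')
  [21] 17/9 → 0 ('')
  [22] 9/22 → 1 ('d')
  [23] 22/18 → 2 ('db')

n(n+1)/2 = 24·25/2 = 300
Σ LCP = 0 + 3 + 2 + 2 + 4 + 0 + 1 + 3 + 1 + 2 + 3 + 1 + 1 + 0 + 1 + 2 + 2 + 1 + 2 + 1 + 3 + 0 + 1 + 2 = 38
distinct = 300 − 38 = 262

262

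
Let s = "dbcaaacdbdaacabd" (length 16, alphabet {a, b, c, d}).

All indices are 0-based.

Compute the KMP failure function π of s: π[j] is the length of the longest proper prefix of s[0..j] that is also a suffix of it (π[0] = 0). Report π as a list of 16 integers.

π[0] = 0
j=1 s[j]='b': π[1]=0 (border '')
j=2 s[j]='c': π[2]=0 (border '')
j=3 s[j]='a': π[3]=0 (border '')
j=4 s[j]='a': π[4]=0 (border '')
j=5 s[j]='a': π[5]=0 (border '')
j=6 s[j]='c': π[6]=0 (border '')
j=7 s[j]='d': π[7]=1 (border 'd')
j=8 s[j]='b': π[8]=2 (border 'db')
j=9 s[j]='d': k: 2→0; π[9]=1 (border 'd')
j=10 s[j]='a': k: 1→0; π[10]=0 (border '')
j=11 s[j]='a': π[11]=0 (border '')
j=12 s[j]='c': π[12]=0 (border '')
j=13 s[j]='a': π[13]=0 (border '')
j=14 s[j]='b': π[14]=0 (border '')
j=15 s[j]='d': π[15]=1 (border 'd')

[0, 0, 0, 0, 0, 0, 0, 1, 2, 1, 0, 0, 0, 0, 0, 1]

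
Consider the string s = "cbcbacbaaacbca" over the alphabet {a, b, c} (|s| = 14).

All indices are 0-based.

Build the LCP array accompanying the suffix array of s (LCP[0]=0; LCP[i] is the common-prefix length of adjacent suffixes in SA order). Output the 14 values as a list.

sorted suffixes:
  #0 SA[0]=13  'a'
  #1 SA[1]=7  'aaacbca'
  #2 SA[2]=8  'aacbca'
  #3 SA[3]=4  'acbaaacbca'
  #4 SA[4]=9  'acbca'
  #5 SA[5]=6  'baaacbca'
  #6 SA[6]=3  'bacbaaacbca'
  #7 SA[7]=11  'bca'
  #8 SA[8]=1  'bcbacbaaacbca'
  #9 SA[9]=12  'ca'
  #10 SA[10]=5  'cbaaacbca'
  #11 SA[11]=2  'cbacbaaacbca'
  #12 SA[12]=10  'cbca'
  #13 SA[13]=0  'cbcbacbaaacbca'

SA = [13, 7, 8, 4, 9, 6, 3, 11, 1, 12, 5, 2, 10, 0]
rank  pair      lcp
   1  s[13:],s[7:]  1  'a'
   2  s[7:],s[8:]  2  'aa'
   3  s[8:],s[4:]  1  'a'
   4  s[4:],s[9:]  3  'acb'
   5  s[9:],s[6:]  0  ''
   6  s[6:],s[3:]  2  'ba'
   7  s[3:],s[11:]  1  'b'
   8  s[11:],s[1:]  2  'bc'
   9  s[1:],s[12:]  0  ''
  10  s[12:],s[5:]  1  'c'
  11  s[5:],s[2:]  3  'cba'
  12  s[2:],s[10:]  2  'cb'
  13  s[10:],s[0:]  3  'cbc'

[0, 1, 2, 1, 3, 0, 2, 1, 2, 0, 1, 3, 2, 3]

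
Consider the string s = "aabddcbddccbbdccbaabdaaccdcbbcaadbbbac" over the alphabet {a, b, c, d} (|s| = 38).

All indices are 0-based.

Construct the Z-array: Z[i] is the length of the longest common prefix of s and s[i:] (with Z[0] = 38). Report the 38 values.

Z[0]=38
i=1: outside box; Z[1]=1 scan→box=[1,2)
i=2: outside box; Z[2]=0
i=3: outside box; Z[3]=0
i=4: outside box; Z[4]=0
i=5: outside box; Z[5]=0
i=6: outside box; Z[6]=0
i=7: outside box; Z[7]=0
i=8: outside box; Z[8]=0
i=9: outside box; Z[9]=0
i=10: outside box; Z[10]=0
i=11: outside box; Z[11]=0
i=12: outside box; Z[12]=0
i=13: outside box; Z[13]=0
i=14: outside box; Z[14]=0
i=15: outside box; Z[15]=0
i=16: outside box; Z[16]=0
i=17: outside box; Z[17]=4 scan→box=[17,21)
i=18: min(r-i=3, Z[1]=1)=1; Z[18]=1
i=19: min(r-i=2, Z[2]=0)=0; Z[19]=0
i=20: min(r-i=1, Z[3]=0)=0; Z[20]=0
i=21: outside box; Z[21]=2 scan→box=[21,23)
i=22: min(r-i=1, Z[1]=1)=1; Z[22]=1
i=23: outside box; Z[23]=0
i=24: outside box; Z[24]=0
i=25: outside box; Z[25]=0
i=26: outside box; Z[26]=0
i=27: outside box; Z[27]=0
i=28: outside box; Z[28]=0
i=29: outside box; Z[29]=0
i=30: outside box; Z[30]=2 scan→box=[30,32)
i=31: min(r-i=1, Z[1]=1)=1; Z[31]=1
i=32: outside box; Z[32]=0
i=33: outside box; Z[33]=0
i=34: outside box; Z[34]=0
i=35: outside box; Z[35]=0
i=36: outside box; Z[36]=1 scan→box=[36,37)
i=37: outside box; Z[37]=0

[38, 1, 0, 0, 0, 0, 0, 0, 0, 0, 0, 0, 0, 0, 0, 0, 0, 4, 1, 0, 0, 2, 1, 0, 0, 0, 0, 0, 0, 0, 2, 1, 0, 0, 0, 0, 1, 0]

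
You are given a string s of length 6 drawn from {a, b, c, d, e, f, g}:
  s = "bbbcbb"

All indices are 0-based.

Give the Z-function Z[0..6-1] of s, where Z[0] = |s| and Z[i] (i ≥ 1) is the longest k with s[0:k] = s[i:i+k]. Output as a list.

[6, 2, 1, 0, 2, 1]

Z[0]=6
i=1: fresh scan; Z[1]=2 extend→box=[1,3)
i=2: min(r-i=1, Z[1]=2)=1; Z[2]=1
i=3: fresh scan; Z[3]=0
i=4: fresh scan; Z[4]=2 extend→box=[4,6)
i=5: min(r-i=1, Z[1]=2)=1; Z[5]=1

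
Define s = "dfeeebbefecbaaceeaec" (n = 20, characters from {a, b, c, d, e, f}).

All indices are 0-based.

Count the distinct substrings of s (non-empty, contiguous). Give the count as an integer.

rank→(start, suffix):
  0 → (12, 'aaceeaec')
  1 → (13, 'aceeaec')
  2 → (17, 'aec')
  3 → (11, 'baaceeaec')
  4 → (5, 'bbefecbaaceeaec')
  5 → (6, 'befecbaaceeaec')
  6 → (19, 'c')
  7 → (10, 'cbaaceeaec')
  8 → (14, 'ceeaec')
  9 → (0, 'dfeeebbefecbaaceeaec')
  10 → (16, 'eaec')
  11 → (4, 'ebbefecbaaceeaec')
  12 → (18, 'ec')
  13 → (9, 'ecbaaceeaec')
  14 → (15, 'eeaec')
  15 → (3, 'eebbefecbaaceeaec')
  16 → (2, 'eeebbefecbaaceeaec')
  17 → (7, 'efecbaaceeaec')
  18 → (8, 'fecbaaceeaec')
  19 → (1, 'feeebbefecbaaceeaec')

SA = [12, 13, 17, 11, 5, 6, 19, 10, 14, 0, 16, 4, 18, 9, 15, 3, 2, 7, 8, 1]
i: (SA[i-1],SA[i]) lcp shared
  1: (12,13) 1 'a'
  2: (13,17) 1 'a'
  3: (17,11) 0 ''
  4: (11,5) 1 'b'
  5: (5,6) 1 'b'
  6: (6,19) 0 ''
  7: (19,10) 1 'c'
  8: (10,14) 1 'c'
  9: (14,0) 0 ''
  10: (0,16) 0 ''
  11: (16,4) 1 'e'
  12: (4,18) 1 'e'
  13: (18,9) 2 'ec'
  14: (9,15) 1 'e'
  15: (15,3) 2 'ee'
  16: (3,2) 2 'ee'
  17: (2,7) 1 'e'
  18: (7,8) 0 ''
  19: (8,1) 2 'fe'

n(n+1)/2 = 20·21/2 = 210
Σ LCP = 0 + 1 + 1 + 0 + 1 + 1 + 0 + 1 + 1 + 0 + 0 + 1 + 1 + 2 + 1 + 2 + 2 + 1 + 0 + 2 = 18
distinct = 210 − 18 = 192

192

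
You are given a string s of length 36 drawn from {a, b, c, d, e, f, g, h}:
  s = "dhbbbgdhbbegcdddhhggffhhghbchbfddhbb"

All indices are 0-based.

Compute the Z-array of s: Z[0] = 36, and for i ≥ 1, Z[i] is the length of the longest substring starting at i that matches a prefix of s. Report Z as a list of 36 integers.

Z[0]=36
i=1: fresh scan; Z[1]=0
i=2: fresh scan; Z[2]=0
i=3: fresh scan; Z[3]=0
i=4: fresh scan; Z[4]=0
i=5: fresh scan; Z[5]=0
i=6: fresh scan; Z[6]=4 extend→box=[6,10)
i=7: min(r-i=3, Z[1]=0)=0; Z[7]=0
i=8: min(r-i=2, Z[2]=0)=0; Z[8]=0
i=9: min(r-i=1, Z[3]=0)=0; Z[9]=0
i=10: fresh scan; Z[10]=0
i=11: fresh scan; Z[11]=0
i=12: fresh scan; Z[12]=0
i=13: fresh scan; Z[13]=1 extend→box=[13,14)
i=14: fresh scan; Z[14]=1 extend→box=[14,15)
i=15: fresh scan; Z[15]=2 extend→box=[15,17)
i=16: min(r-i=1, Z[1]=0)=0; Z[16]=0
i=17: fresh scan; Z[17]=0
i=18: fresh scan; Z[18]=0
i=19: fresh scan; Z[19]=0
i=20: fresh scan; Z[20]=0
i=21: fresh scan; Z[21]=0
i=22: fresh scan; Z[22]=0
i=23: fresh scan; Z[23]=0
i=24: fresh scan; Z[24]=0
i=25: fresh scan; Z[25]=0
i=26: fresh scan; Z[26]=0
i=27: fresh scan; Z[27]=0
i=28: fresh scan; Z[28]=0
i=29: fresh scan; Z[29]=0
i=30: fresh scan; Z[30]=0
i=31: fresh scan; Z[31]=1 extend→box=[31,32)
i=32: fresh scan; Z[32]=4 extend→box=[32,36)
i=33: min(r-i=3, Z[1]=0)=0; Z[33]=0
i=34: min(r-i=2, Z[2]=0)=0; Z[34]=0
i=35: min(r-i=1, Z[3]=0)=0; Z[35]=0

[36, 0, 0, 0, 0, 0, 4, 0, 0, 0, 0, 0, 0, 1, 1, 2, 0, 0, 0, 0, 0, 0, 0, 0, 0, 0, 0, 0, 0, 0, 0, 1, 4, 0, 0, 0]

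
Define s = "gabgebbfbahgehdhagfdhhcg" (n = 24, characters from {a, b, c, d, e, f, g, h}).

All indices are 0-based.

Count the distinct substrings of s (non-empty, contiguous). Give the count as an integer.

rank | idx | suffix
   0 |   1 | abgebbfbahgehdhagfdhhcg
   1 |  16 | agfdhhcg
   2 |   9 | ahgehdhagfdhhcg
   3 |   8 | bahgehdhagfdhhcg
   4 |   5 | bbfbahgehdhagfdhhcg
   5 |   6 | bfbahgehdhagfdhhcg
   6 |   2 | bgebbfbahgehdhagfdhhcg
   7 |  22 | cg
   8 |  14 | dhagfdhhcg
   9 |  19 | dhhcg
  10 |   4 | ebbfbahgehdhagfdhhcg
  11 |  12 | ehdhagfdhhcg
  12 |   7 | fbahgehdhagfdhhcg
  13 |  18 | fdhhcg
  14 |  23 | g
  15 |   0 | gabgebbfbahgehdhagfdhhcg
  16 |   3 | gebbfbahgehdhagfdhhcg
  17 |  11 | gehdhagfdhhcg
  18 |  17 | gfdhhcg
  19 |  15 | hagfdhhcg
  20 |  21 | hcg
  21 |  13 | hdhagfdhhcg
  22 |  10 | hgehdhagfdhhcg
  23 |  20 | hhcg

SA = [1, 16, 9, 8, 5, 6, 2, 22, 14, 19, 4, 12, 7, 18, 23, 0, 3, 11, 17, 15, 21, 13, 10, 20]
rank  pair      lcp
   1  s[1:],s[16:]  1  'a'
   2  s[16:],s[9:]  1  'a'
   3  s[9:],s[8:]  0  ''
   4  s[8:],s[5:]  1  'b'
   5  s[5:],s[6:]  1  'b'
   6  s[6:],s[2:]  1  'b'
   7  s[2:],s[22:]  0  ''
   8  s[22:],s[14:]  0  ''
   9  s[14:],s[19:]  2  'dh'
  10  s[19:],s[4:]  0  ''
  11  s[4:],s[12:]  1  'e'
  12  s[12:],s[7:]  0  ''
  13  s[7:],s[18:]  1  'f'
  14  s[18:],s[23:]  0  ''
  15  s[23:],s[0:]  1  'g'
  16  s[0:],s[3:]  1  'g'
  17  s[3:],s[11:]  2  'ge'
  18  s[11:],s[17:]  1  'g'
  19  s[17:],s[15:]  0  ''
  20  s[15:],s[21:]  1  'h'
  21  s[21:],s[13:]  1  'h'
  22  s[13:],s[10:]  1  'h'
  23  s[10:],s[20:]  1  'h'

n(n+1)/2 = 24·25/2 = 300
Σ LCP = 0 + 1 + 1 + 0 + 1 + 1 + 1 + 0 + 0 + 2 + 0 + 1 + 0 + 1 + 0 + 1 + 1 + 2 + 1 + 0 + 1 + 1 + 1 + 1 = 18
distinct = 300 − 18 = 282

282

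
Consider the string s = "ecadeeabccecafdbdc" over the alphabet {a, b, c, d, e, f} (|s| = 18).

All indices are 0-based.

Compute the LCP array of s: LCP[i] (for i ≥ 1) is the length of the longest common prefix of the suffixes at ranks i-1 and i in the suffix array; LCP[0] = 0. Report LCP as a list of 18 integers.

[0, 1, 1, 0, 1, 0, 1, 2, 1, 1, 0, 1, 1, 0, 1, 3, 1, 0]

rank | idx | suffix
   0 |   6 | abccecafdbdc
   1 |   2 | adeeabccecafdbdc
   2 |  12 | afdbdc
   3 |   7 | bccecafdbdc
   4 |  15 | bdc
   5 |  17 | c
   6 |   1 | cadeeabccecafdbdc
   7 |  11 | cafdbdc
   8 |   8 | ccecafdbdc
   9 |   9 | cecafdbdc
  10 |  14 | dbdc
  11 |  16 | dc
  12 |   3 | deeabccecafdbdc
  13 |   5 | eabccecafdbdc
  14 |   0 | ecadeeabccecafdbdc
  15 |  10 | ecafdbdc
  16 |   4 | eeabccecafdbdc
  17 |  13 | fdbdc

SA = [6, 2, 12, 7, 15, 17, 1, 11, 8, 9, 14, 16, 3, 5, 0, 10, 4, 13]
i: (SA[i-1],SA[i]) lcp shared
  1: (6,2) 1 'a'
  2: (2,12) 1 'a'
  3: (12,7) 0 ''
  4: (7,15) 1 'b'
  5: (15,17) 0 ''
  6: (17,1) 1 'c'
  7: (1,11) 2 'ca'
  8: (11,8) 1 'c'
  9: (8,9) 1 'c'
  10: (9,14) 0 ''
  11: (14,16) 1 'd'
  12: (16,3) 1 'd'
  13: (3,5) 0 ''
  14: (5,0) 1 'e'
  15: (0,10) 3 'eca'
  16: (10,4) 1 'e'
  17: (4,13) 0 ''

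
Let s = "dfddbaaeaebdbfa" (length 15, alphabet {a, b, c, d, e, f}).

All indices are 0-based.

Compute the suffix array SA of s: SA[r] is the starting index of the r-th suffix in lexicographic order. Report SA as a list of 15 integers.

rank→(start, suffix):
  0 → (14, 'a')
  1 → (5, 'aaeaebdbfa')
  2 → (6, 'aeaebdbfa')
  3 → (8, 'aebdbfa')
  4 → (4, 'baaeaebdbfa')
  5 → (10, 'bdbfa')
  6 → (12, 'bfa')
  7 → (3, 'dbaaeaebdbfa')
  8 → (11, 'dbfa')
  9 → (2, 'ddbaaeaebdbfa')
  10 → (0, 'dfddbaaeaebdbfa')
  11 → (7, 'eaebdbfa')
  12 → (9, 'ebdbfa')
  13 → (13, 'fa')
  14 → (1, 'fddbaaeaebdbfa')

[14, 5, 6, 8, 4, 10, 12, 3, 11, 2, 0, 7, 9, 13, 1]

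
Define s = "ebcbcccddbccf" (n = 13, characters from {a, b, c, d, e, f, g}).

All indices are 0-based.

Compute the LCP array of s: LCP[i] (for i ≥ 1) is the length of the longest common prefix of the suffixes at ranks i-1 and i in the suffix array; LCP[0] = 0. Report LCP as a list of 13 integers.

[0, 2, 3, 0, 1, 2, 2, 1, 1, 0, 1, 0, 0]

rank→(start, suffix):
  0 → (1, 'bcbcccddbccf')
  1 → (3, 'bcccddbccf')
  2 → (9, 'bccf')
  3 → (2, 'cbcccddbccf')
  4 → (4, 'cccddbccf')
  5 → (5, 'ccddbccf')
  6 → (10, 'ccf')
  7 → (6, 'cddbccf')
  8 → (11, 'cf')
  9 → (8, 'dbccf')
  10 → (7, 'ddbccf')
  11 → (0, 'ebcbcccddbccf')
  12 → (12, 'f')

SA = [1, 3, 9, 2, 4, 5, 10, 6, 11, 8, 7, 0, 12]
i: (SA[i-1],SA[i]) lcp shared
  1: (1,3) 2 'bc'
  2: (3,9) 3 'bcc'
  3: (9,2) 0 ''
  4: (2,4) 1 'c'
  5: (4,5) 2 'cc'
  6: (5,10) 2 'cc'
  7: (10,6) 1 'c'
  8: (6,11) 1 'c'
  9: (11,8) 0 ''
  10: (8,7) 1 'd'
  11: (7,0) 0 ''
  12: (0,12) 0 ''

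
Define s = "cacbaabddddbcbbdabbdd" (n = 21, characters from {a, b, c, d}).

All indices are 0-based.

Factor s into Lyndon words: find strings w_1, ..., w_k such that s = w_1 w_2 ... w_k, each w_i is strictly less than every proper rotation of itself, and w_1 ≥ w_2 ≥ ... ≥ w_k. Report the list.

["c", "acb", "aabddddbcbbdabbdd"]

emit factor 1: 'c' (i=0, period=1)
emit factor 2: 'acb' (i=1, period=3)
emit factor 3: 'aabddddbcbbdabbdd' (i=4, period=17)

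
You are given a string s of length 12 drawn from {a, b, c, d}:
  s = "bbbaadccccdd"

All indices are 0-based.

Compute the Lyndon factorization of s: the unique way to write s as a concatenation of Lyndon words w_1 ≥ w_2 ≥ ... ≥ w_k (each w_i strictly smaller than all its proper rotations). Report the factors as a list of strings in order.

["b", "b", "b", "aadccccdd"]

emit factor 1: 'b' (i=0, period=1)
emit factor 2: 'b' (i=1, period=1)
emit factor 3: 'b' (i=2, period=1)
emit factor 4: 'aadccccdd' (i=3, period=9)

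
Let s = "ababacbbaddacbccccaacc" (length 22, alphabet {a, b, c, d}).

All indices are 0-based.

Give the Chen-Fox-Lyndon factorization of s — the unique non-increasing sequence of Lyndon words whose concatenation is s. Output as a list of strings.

["ababacbbaddacbcccc", "aacc"]

emit factor 1: 'ababacbbaddacbcccc' (i=0, period=18)
emit factor 2: 'aacc' (i=18, period=4)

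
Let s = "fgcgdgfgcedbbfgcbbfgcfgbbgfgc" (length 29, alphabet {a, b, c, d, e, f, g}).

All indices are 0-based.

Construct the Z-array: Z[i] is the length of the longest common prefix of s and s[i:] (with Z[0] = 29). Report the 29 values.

Z[0]=29
i=1: i≥r, start 0; Z[1]=0
i=2: i≥r, start 0; Z[2]=0
i=3: i≥r, start 0; Z[3]=0
i=4: i≥r, start 0; Z[4]=0
i=5: i≥r, start 0; Z[5]=0
i=6: i≥r, start 0; Z[6]=3 scan→box=[6,9)
i=7: min(r-i=2, Z[1]=0)=0; Z[7]=0
i=8: min(r-i=1, Z[2]=0)=0; Z[8]=0
i=9: i≥r, start 0; Z[9]=0
i=10: i≥r, start 0; Z[10]=0
i=11: i≥r, start 0; Z[11]=0
i=12: i≥r, start 0; Z[12]=0
i=13: i≥r, start 0; Z[13]=3 scan→box=[13,16)
i=14: min(r-i=2, Z[1]=0)=0; Z[14]=0
i=15: min(r-i=1, Z[2]=0)=0; Z[15]=0
i=16: i≥r, start 0; Z[16]=0
i=17: i≥r, start 0; Z[17]=0
i=18: i≥r, start 0; Z[18]=3 scan→box=[18,21)
i=19: min(r-i=2, Z[1]=0)=0; Z[19]=0
i=20: min(r-i=1, Z[2]=0)=0; Z[20]=0
i=21: i≥r, start 0; Z[21]=2 scan→box=[21,23)
i=22: min(r-i=1, Z[1]=0)=0; Z[22]=0
i=23: i≥r, start 0; Z[23]=0
i=24: i≥r, start 0; Z[24]=0
i=25: i≥r, start 0; Z[25]=0
i=26: i≥r, start 0; Z[26]=3 scan→box=[26,29)
i=27: min(r-i=2, Z[1]=0)=0; Z[27]=0
i=28: min(r-i=1, Z[2]=0)=0; Z[28]=0

[29, 0, 0, 0, 0, 0, 3, 0, 0, 0, 0, 0, 0, 3, 0, 0, 0, 0, 3, 0, 0, 2, 0, 0, 0, 0, 3, 0, 0]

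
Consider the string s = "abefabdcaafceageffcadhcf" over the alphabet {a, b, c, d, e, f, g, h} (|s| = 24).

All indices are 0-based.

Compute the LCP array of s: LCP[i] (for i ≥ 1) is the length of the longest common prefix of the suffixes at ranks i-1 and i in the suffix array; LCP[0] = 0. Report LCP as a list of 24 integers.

rank | idx | suffix
   0 |   8 | aafceageffcadhcf
   1 |   4 | abdcaafceageffcadhcf
   2 |   0 | abefabdcaafceageffcadhcf
   3 |  19 | adhcf
   4 |   9 | afceageffcadhcf
   5 |  13 | ageffcadhcf
   6 |   5 | bdcaafceageffcadhcf
   7 |   1 | befabdcaafceageffcadhcf
   8 |   7 | caafceageffcadhcf
   9 |  18 | cadhcf
  10 |  11 | ceageffcadhcf
  11 |  22 | cf
  12 |   6 | dcaafceageffcadhcf
  13 |  20 | dhcf
  14 |  12 | eageffcadhcf
  15 |   2 | efabdcaafceageffcadhcf
  16 |  15 | effcadhcf
  17 |  23 | f
  18 |   3 | fabdcaafceageffcadhcf
  19 |  17 | fcadhcf
  20 |  10 | fceageffcadhcf
  21 |  16 | ffcadhcf
  22 |  14 | geffcadhcf
  23 |  21 | hcf

SA = [8, 4, 0, 19, 9, 13, 5, 1, 7, 18, 11, 22, 6, 20, 12, 2, 15, 23, 3, 17, 10, 16, 14, 21]
i: (SA[i-1],SA[i]) lcp shared
  1: (8,4) 1 'a'
  2: (4,0) 2 'ab'
  3: (0,19) 1 'a'
  4: (19,9) 1 'a'
  5: (9,13) 1 'a'
  6: (13,5) 0 ''
  7: (5,1) 1 'b'
  8: (1,7) 0 ''
  9: (7,18) 2 'ca'
  10: (18,11) 1 'c'
  11: (11,22) 1 'c'
  12: (22,6) 0 ''
  13: (6,20) 1 'd'
  14: (20,12) 0 ''
  15: (12,2) 1 'e'
  16: (2,15) 2 'ef'
  17: (15,23) 0 ''
  18: (23,3) 1 'f'
  19: (3,17) 1 'f'
  20: (17,10) 2 'fc'
  21: (10,16) 1 'f'
  22: (16,14) 0 ''
  23: (14,21) 0 ''

[0, 1, 2, 1, 1, 1, 0, 1, 0, 2, 1, 1, 0, 1, 0, 1, 2, 0, 1, 1, 2, 1, 0, 0]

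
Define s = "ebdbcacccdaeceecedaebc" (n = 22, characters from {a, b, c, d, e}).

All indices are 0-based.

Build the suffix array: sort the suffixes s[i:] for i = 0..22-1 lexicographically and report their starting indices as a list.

rank | idx | suffix
   0 |   5 | acccdaeceecedaebc
   1 |  18 | aebc
   2 |  10 | aeceecedaebc
   3 |  20 | bc
   4 |   3 | bcacccdaeceecedaebc
   5 |   1 | bdbcacccdaeceecedaebc
   6 |  21 | c
   7 |   4 | cacccdaeceecedaebc
   8 |   6 | cccdaeceecedaebc
   9 |   7 | ccdaeceecedaebc
  10 |   8 | cdaeceecedaebc
  11 |  15 | cedaebc
  12 |  12 | ceecedaebc
  13 |  17 | daebc
  14 |   9 | daeceecedaebc
  15 |   2 | dbcacccdaeceecedaebc
  16 |  19 | ebc
  17 |   0 | ebdbcacccdaeceecedaebc
  18 |  14 | ecedaebc
  19 |  11 | eceecedaebc
  20 |  16 | edaebc
  21 |  13 | eecedaebc

[5, 18, 10, 20, 3, 1, 21, 4, 6, 7, 8, 15, 12, 17, 9, 2, 19, 0, 14, 11, 16, 13]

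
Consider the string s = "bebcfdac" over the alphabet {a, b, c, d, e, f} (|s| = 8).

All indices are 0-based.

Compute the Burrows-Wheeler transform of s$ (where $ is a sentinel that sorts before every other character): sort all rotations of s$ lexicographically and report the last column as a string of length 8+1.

rank  rotation   last
    0  $bebcfdac  c
    1  ac$bebcfd  d
    2  bcfdac$be  e
    3  bebcfdac$  $
    4  c$bebcfda  a
    5  cfdac$beb  b
    6  dac$bebcf  f
    7  ebcfdac$b  b
    8  fdac$bebc  c

cde$abfbc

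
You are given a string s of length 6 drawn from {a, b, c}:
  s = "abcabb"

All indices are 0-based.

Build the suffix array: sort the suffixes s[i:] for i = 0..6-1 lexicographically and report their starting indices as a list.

[3, 0, 5, 4, 1, 2]

rank | idx | suffix
   0 |   3 | abb
   1 |   0 | abcabb
   2 |   5 | b
   3 |   4 | bb
   4 |   1 | bcabb
   5 |   2 | cabb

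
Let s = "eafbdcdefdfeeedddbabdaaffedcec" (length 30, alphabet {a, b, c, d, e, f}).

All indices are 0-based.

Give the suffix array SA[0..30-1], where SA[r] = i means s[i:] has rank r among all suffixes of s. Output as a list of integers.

[21, 18, 1, 22, 17, 19, 3, 29, 5, 27, 20, 16, 4, 26, 15, 14, 6, 9, 0, 28, 25, 13, 12, 11, 7, 2, 8, 24, 10, 23]

rank | idx | suffix
   0 |  21 | aaffedcec
   1 |  18 | abdaaffedcec
   2 |   1 | afbdcdefdfeeedddbabdaaffedcec
   3 |  22 | affedcec
   4 |  17 | babdaaffedcec
   5 |  19 | bdaaffedcec
   6 |   3 | bdcdefdfeeedddbabdaaffedcec
   7 |  29 | c
   8 |   5 | cdefdfeeedddbabdaaffedcec
   9 |  27 | cec
  10 |  20 | daaffedcec
  11 |  16 | dbabdaaffedcec
  12 |   4 | dcdefdfeeedddbabdaaffedcec
  13 |  26 | dcec
  14 |  15 | ddbabdaaffedcec
  15 |  14 | dddbabdaaffedcec
  16 |   6 | defdfeeedddbabdaaffedcec
  17 |   9 | dfeeedddbabdaaffedcec
  18 |   0 | eafbdcdefdfeeedddbabdaaffedcec
  19 |  28 | ec
  20 |  25 | edcec
  21 |  13 | edddbabdaaffedcec
  22 |  12 | eedddbabdaaffedcec
  23 |  11 | eeedddbabdaaffedcec
  24 |   7 | efdfeeedddbabdaaffedcec
  25 |   2 | fbdcdefdfeeedddbabdaaffedcec
  26 |   8 | fdfeeedddbabdaaffedcec
  27 |  24 | fedcec
  28 |  10 | feeedddbabdaaffedcec
  29 |  23 | ffedcec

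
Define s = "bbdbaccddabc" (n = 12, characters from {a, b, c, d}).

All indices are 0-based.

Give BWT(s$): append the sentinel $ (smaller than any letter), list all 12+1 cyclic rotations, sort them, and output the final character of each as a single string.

cdbd$abbacdbc

rank  rotation       last
    0  $bbdbaccddabc  c
    1  abc$bbdbaccdd  d
    2  accddabc$bbdb  b
    3  baccddabc$bbd  d
    4  bbdbaccddabc$  $
    5  bc$bbdbaccdda  a
    6  bdbaccddabc$b  b
    7  c$bbdbaccddab  b
    8  ccddabc$bbdba  a
    9  cddabc$bbdbac  c
   10  dabc$bbdbaccd  d
   11  dbaccddabc$bb  b
   12  ddabc$bbdbacc  c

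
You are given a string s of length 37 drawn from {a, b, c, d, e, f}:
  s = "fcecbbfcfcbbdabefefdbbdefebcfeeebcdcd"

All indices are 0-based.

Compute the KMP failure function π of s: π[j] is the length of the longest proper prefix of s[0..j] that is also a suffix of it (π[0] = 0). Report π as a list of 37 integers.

π[0] = 0
j=1 s[j]='c': π[1]=0 (border '')
j=2 s[j]='e': π[2]=0 (border '')
j=3 s[j]='c': π[3]=0 (border '')
j=4 s[j]='b': π[4]=0 (border '')
j=5 s[j]='b': π[5]=0 (border '')
j=6 s[j]='f': π[6]=1 (border 'f')
j=7 s[j]='c': π[7]=2 (border 'fc')
j=8 s[j]='f': k: 2→0; π[8]=1 (border 'f')
j=9 s[j]='c': π[9]=2 (border 'fc')
j=10 s[j]='b': k: 2→0; π[10]=0 (border '')
j=11 s[j]='b': π[11]=0 (border '')
j=12 s[j]='d': π[12]=0 (border '')
j=13 s[j]='a': π[13]=0 (border '')
j=14 s[j]='b': π[14]=0 (border '')
j=15 s[j]='e': π[15]=0 (border '')
j=16 s[j]='f': π[16]=1 (border 'f')
j=17 s[j]='e': k: 1→0; π[17]=0 (border '')
j=18 s[j]='f': π[18]=1 (border 'f')
j=19 s[j]='d': k: 1→0; π[19]=0 (border '')
j=20 s[j]='b': π[20]=0 (border '')
j=21 s[j]='b': π[21]=0 (border '')
j=22 s[j]='d': π[22]=0 (border '')
j=23 s[j]='e': π[23]=0 (border '')
j=24 s[j]='f': π[24]=1 (border 'f')
j=25 s[j]='e': k: 1→0; π[25]=0 (border '')
j=26 s[j]='b': π[26]=0 (border '')
j=27 s[j]='c': π[27]=0 (border '')
j=28 s[j]='f': π[28]=1 (border 'f')
j=29 s[j]='e': k: 1→0; π[29]=0 (border '')
j=30 s[j]='e': π[30]=0 (border '')
j=31 s[j]='e': π[31]=0 (border '')
j=32 s[j]='b': π[32]=0 (border '')
j=33 s[j]='c': π[33]=0 (border '')
j=34 s[j]='d': π[34]=0 (border '')
j=35 s[j]='c': π[35]=0 (border '')
j=36 s[j]='d': π[36]=0 (border '')

[0, 0, 0, 0, 0, 0, 1, 2, 1, 2, 0, 0, 0, 0, 0, 0, 1, 0, 1, 0, 0, 0, 0, 0, 1, 0, 0, 0, 1, 0, 0, 0, 0, 0, 0, 0, 0]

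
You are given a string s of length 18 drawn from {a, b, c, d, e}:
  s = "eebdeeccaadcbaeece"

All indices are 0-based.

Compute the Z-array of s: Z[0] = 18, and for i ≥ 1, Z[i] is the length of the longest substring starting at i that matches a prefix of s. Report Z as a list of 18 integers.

[18, 1, 0, 0, 2, 1, 0, 0, 0, 0, 0, 0, 0, 0, 2, 1, 0, 1]

Z[0]=18
i=1: i≥r, start 0; Z[1]=1 grow→box=[1,2)
i=2: i≥r, start 0; Z[2]=0
i=3: i≥r, start 0; Z[3]=0
i=4: i≥r, start 0; Z[4]=2 grow→box=[4,6)
i=5: min(r-i=1, Z[1]=1)=1; Z[5]=1
i=6: i≥r, start 0; Z[6]=0
i=7: i≥r, start 0; Z[7]=0
i=8: i≥r, start 0; Z[8]=0
i=9: i≥r, start 0; Z[9]=0
i=10: i≥r, start 0; Z[10]=0
i=11: i≥r, start 0; Z[11]=0
i=12: i≥r, start 0; Z[12]=0
i=13: i≥r, start 0; Z[13]=0
i=14: i≥r, start 0; Z[14]=2 grow→box=[14,16)
i=15: min(r-i=1, Z[1]=1)=1; Z[15]=1
i=16: i≥r, start 0; Z[16]=0
i=17: i≥r, start 0; Z[17]=1 grow→box=[17,18)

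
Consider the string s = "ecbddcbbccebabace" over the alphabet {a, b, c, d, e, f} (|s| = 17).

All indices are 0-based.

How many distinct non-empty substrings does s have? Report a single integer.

rank | idx | suffix
   0 |  12 | abace
   1 |  14 | ace
   2 |  11 | babace
   3 |  13 | bace
   4 |   6 | bbccebabace
   5 |   7 | bccebabace
   6 |   2 | bddcbbccebabace
   7 |   5 | cbbccebabace
   8 |   1 | cbddcbbccebabace
   9 |   8 | ccebabace
  10 |  15 | ce
  11 |   9 | cebabace
  12 |   4 | dcbbccebabace
  13 |   3 | ddcbbccebabace
  14 |  16 | e
  15 |  10 | ebabace
  16 |   0 | ecbddcbbccebabace

SA = [12, 14, 11, 13, 6, 7, 2, 5, 1, 8, 15, 9, 4, 3, 16, 10, 0]
[i] adj suffixes → lcp
  [1] 12/14 → 1 ('a')
  [2] 14/11 → 0 ('')
  [3] 11/13 → 2 ('ba')
  [4] 13/6 → 1 ('b')
  [5] 6/7 → 1 ('b')
  [6] 7/2 → 1 ('b')
  [7] 2/5 → 0 ('')
  [8] 5/1 → 2 ('cb')
  [9] 1/8 → 1 ('c')
  [10] 8/15 → 1 ('c')
  [11] 15/9 → 2 ('ce')
  [12] 9/4 → 0 ('')
  [13] 4/3 → 1 ('d')
  [14] 3/16 → 0 ('')
  [15] 16/10 → 1 ('e')
  [16] 10/0 → 1 ('e')

n(n+1)/2 = 17·18/2 = 153
Σ LCP = 0 + 1 + 0 + 2 + 1 + 1 + 1 + 0 + 2 + 1 + 1 + 2 + 0 + 1 + 0 + 1 + 1 = 15
distinct = 153 − 15 = 138

138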